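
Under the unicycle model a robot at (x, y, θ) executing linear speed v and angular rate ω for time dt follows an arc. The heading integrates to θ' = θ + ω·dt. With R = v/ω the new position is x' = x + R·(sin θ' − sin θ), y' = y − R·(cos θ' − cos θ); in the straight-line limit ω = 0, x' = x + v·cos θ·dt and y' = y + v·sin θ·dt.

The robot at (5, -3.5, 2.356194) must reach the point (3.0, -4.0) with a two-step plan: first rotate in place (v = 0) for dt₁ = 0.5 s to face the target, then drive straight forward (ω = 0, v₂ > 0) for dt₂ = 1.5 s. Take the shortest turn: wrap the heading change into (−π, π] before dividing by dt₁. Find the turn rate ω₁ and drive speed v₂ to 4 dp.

ω₁ = 2.0608, v₂ = 1.3744

heading to target = atan2(-4−-3.5, 3−5) = -2.8966
Δθ = wrap(-2.8966 − 2.3562) = 1.0304; ω₁ = Δθ/dt₁ = 2.0608
distance = √((3−5)² + (-4−-3.5)²) = 2.0616; v₂ = distance/dt₂ = 1.3744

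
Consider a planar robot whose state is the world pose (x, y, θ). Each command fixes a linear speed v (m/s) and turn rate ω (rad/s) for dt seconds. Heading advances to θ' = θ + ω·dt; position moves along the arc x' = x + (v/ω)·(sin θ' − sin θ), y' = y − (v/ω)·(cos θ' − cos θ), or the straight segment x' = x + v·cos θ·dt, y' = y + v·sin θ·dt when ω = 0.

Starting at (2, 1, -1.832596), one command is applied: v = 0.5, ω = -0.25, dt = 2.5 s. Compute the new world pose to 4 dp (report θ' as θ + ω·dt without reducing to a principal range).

(1.3319, -0.0325, -2.4576)

θ' = -1.8326 + -0.25·2.5 = -2.4576
R = v/ω = 0.5/-0.25 = -2.0000
x' = 2 + -2.0000·(sin -2.4576 − sin -1.8326) = 1.3319
y' = 1 − -2.0000·(cos -2.4576 − cos -1.8326) = -0.0325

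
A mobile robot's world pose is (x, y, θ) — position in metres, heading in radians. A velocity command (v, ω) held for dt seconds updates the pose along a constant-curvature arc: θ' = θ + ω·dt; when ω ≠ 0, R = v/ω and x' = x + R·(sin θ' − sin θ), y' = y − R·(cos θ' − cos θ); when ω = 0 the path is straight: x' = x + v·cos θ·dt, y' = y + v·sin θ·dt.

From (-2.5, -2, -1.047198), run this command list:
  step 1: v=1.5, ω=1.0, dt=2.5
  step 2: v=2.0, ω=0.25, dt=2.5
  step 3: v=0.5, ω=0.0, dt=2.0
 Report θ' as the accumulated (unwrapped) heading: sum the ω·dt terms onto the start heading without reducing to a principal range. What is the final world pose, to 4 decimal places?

step 1: θ'=1.4528 (R=1.5000) → pose (0.2886, -1.4266, 1.4528)
step 2: θ'=2.0778 (R=8.0000) → pose (-0.6621, 3.3997, 2.0778)
step 3: θ'=2.0778 (straight) → pose (-1.1477, 4.2739, 2.0778)

(-1.1477, 4.2739, 2.0778)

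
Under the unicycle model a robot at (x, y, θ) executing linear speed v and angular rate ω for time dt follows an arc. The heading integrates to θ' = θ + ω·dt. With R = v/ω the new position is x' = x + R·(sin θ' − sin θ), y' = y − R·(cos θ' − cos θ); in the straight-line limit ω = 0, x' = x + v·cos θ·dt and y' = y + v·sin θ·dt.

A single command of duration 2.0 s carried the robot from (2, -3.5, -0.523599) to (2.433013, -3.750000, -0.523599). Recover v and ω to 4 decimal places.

Δθ = -0.523599 − -0.523599 = 0.000000
ω = Δθ/dt = 0.000000/2.0 = 0.0000
ω = 0 → v = (Δx·cos θ + Δy·sin θ)/dt = 0.2500

v = 0.2500, ω = 0.0000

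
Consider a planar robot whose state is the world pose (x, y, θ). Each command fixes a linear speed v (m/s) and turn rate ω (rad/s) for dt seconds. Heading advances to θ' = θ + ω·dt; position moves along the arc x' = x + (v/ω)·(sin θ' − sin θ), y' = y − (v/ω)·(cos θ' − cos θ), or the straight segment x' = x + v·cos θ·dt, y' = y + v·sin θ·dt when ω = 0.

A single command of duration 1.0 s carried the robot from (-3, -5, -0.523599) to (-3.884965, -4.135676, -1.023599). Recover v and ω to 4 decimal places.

v = -1.2500, ω = -0.5000

Δθ = -1.023599 − -0.523599 = -0.500000
ω = Δθ/dt = -0.500000/1.0 = -0.5000
R = Δx/(sin θ' − sin θ) = 2.5000
v = R·ω = 2.5000·-0.5000 = -1.2500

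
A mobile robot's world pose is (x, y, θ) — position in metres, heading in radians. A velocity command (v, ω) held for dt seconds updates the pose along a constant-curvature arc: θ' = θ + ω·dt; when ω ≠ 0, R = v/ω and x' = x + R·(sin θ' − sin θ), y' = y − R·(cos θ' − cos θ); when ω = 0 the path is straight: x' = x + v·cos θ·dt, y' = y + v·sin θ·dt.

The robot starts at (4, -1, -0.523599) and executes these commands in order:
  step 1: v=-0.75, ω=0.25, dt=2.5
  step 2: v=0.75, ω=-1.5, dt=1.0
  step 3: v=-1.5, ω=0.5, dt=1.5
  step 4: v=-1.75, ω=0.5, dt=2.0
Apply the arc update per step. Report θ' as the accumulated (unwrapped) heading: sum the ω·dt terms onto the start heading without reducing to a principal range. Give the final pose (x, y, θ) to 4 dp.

(-1.7229, 1.3484, 0.3514)

step 1: θ'=0.1014 (R=-3.0000) → pose (2.1963, -0.6135, 0.1014)
step 2: θ'=-1.3986 (R=-0.5000) → pose (2.7395, -1.0252, -1.3986)
step 3: θ'=-0.6486 (R=-3.0000) → pose (1.5961, 0.8515, -0.6486)
step 4: θ'=0.3514 (R=-3.5000) → pose (-1.7229, 1.3484, 0.3514)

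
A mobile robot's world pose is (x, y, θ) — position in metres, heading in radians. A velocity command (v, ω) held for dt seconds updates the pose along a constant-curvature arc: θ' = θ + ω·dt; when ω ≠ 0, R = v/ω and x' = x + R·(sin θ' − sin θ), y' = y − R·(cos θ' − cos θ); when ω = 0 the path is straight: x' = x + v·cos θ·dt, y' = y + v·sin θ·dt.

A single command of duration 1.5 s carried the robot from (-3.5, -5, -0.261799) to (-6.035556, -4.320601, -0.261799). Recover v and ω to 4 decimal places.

Δθ = -0.261799 − -0.261799 = 0.000000
ω = Δθ/dt = 0.000000/1.5 = 0.0000
ω = 0 → v = (Δx·cos θ + Δy·sin θ)/dt = -1.7500

v = -1.7500, ω = 0.0000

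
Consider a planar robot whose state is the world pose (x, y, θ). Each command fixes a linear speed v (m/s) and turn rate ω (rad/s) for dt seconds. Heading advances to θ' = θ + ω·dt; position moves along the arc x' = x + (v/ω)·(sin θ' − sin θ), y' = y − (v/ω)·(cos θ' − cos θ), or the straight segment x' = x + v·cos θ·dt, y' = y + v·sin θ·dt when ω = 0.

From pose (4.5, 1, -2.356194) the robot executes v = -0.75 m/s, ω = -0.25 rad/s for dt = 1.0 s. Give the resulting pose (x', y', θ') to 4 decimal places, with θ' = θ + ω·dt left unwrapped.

θ' = -2.3562 + -0.25·1.0 = -2.6062
R = v/ω = -0.75/-0.25 = 3.0000
x' = 4.5 + 3.0000·(sin -2.6062 − sin -2.3562) = 5.0908
y' = 1 − 3.0000·(cos -2.6062 − cos -2.3562) = 1.4589

(5.0908, 1.4589, -2.6062)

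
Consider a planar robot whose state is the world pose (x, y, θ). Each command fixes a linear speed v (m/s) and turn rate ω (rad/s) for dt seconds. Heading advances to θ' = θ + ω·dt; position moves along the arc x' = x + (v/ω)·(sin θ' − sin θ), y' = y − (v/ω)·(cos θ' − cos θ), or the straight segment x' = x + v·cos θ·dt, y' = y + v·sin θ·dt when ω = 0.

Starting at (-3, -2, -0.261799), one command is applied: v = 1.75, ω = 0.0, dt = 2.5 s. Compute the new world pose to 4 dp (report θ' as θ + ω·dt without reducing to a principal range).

θ' = -0.2618 + 0.0·2.5 = -0.2618
ω = 0 → straight: x' = -3 + 1.75·cos(-0.2618)·2.5 = 1.2259
y' = -2 + 1.75·sin(-0.2618)·2.5 = -3.1323

(1.2259, -3.1323, -0.2618)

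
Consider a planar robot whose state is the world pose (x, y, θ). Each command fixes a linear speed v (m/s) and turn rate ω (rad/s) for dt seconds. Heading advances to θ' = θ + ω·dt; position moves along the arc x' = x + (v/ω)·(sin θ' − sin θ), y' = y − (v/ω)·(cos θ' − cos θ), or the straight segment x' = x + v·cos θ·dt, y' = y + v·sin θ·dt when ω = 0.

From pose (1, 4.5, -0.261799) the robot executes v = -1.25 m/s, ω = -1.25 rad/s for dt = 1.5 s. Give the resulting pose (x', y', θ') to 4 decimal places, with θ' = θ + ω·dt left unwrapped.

(0.4148, 6.0022, -2.1368)

θ' = -0.2618 + -1.25·1.5 = -2.1368
R = v/ω = -1.25/-1.25 = 1.0000
x' = 1 + 1.0000·(sin -2.1368 − sin -0.2618) = 0.4148
y' = 4.5 − 1.0000·(cos -2.1368 − cos -0.2618) = 6.0022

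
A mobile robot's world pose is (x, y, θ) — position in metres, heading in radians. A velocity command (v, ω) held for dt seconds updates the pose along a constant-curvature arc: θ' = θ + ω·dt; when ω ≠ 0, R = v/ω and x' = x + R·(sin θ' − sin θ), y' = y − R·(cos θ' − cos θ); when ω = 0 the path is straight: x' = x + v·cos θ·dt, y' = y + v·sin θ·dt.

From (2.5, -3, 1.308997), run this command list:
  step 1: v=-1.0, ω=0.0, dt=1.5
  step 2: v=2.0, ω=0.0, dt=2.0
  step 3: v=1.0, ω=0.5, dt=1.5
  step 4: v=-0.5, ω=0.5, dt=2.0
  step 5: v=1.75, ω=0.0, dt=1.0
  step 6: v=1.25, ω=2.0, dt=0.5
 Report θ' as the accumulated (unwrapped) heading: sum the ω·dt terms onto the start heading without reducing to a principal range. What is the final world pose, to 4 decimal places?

step 1: θ'=1.3090 (straight) → pose (2.1118, -4.4489, 1.3090)
step 2: θ'=1.3090 (straight) → pose (3.1470, -0.5852, 1.3090)
step 3: θ'=2.0590 (R=2.0000) → pose (2.9816, 0.8705, 2.0590)
step 4: θ'=3.0590 (R=-1.0000) → pose (3.7822, 0.3430, 3.0590)
step 5: θ'=3.0590 (straight) → pose (2.0382, 0.4874, 3.0590)
step 6: θ'=4.0590 (R=0.6250) → pose (1.4904, 0.2444, 4.0590)

(1.4904, 0.2444, 4.0590)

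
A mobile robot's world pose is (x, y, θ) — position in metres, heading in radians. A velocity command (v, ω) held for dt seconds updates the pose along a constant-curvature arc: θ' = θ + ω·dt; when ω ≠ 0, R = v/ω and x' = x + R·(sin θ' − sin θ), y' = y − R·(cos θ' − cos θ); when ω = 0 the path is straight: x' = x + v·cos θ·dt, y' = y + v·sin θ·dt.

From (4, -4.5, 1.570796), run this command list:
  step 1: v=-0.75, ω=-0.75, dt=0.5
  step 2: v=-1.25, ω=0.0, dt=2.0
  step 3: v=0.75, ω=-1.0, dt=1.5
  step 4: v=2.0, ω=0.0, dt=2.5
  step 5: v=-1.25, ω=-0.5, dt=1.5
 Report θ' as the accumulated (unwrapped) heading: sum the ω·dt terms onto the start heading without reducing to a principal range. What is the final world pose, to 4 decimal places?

step 1: θ'=1.1958 (R=1.0000) → pose (3.9305, -4.8663, 1.1958)
step 2: θ'=1.1958 (straight) → pose (3.0148, -7.1925, 1.1958)
step 3: θ'=-0.3042 (R=-0.7500) → pose (3.9374, -6.7517, -0.3042)
step 4: θ'=-0.3042 (straight) → pose (8.7078, -8.2494, -0.3042)
step 5: θ'=-1.0542 (R=2.5000) → pose (7.2829, -7.0989, -1.0542)

(7.2829, -7.0989, -1.0542)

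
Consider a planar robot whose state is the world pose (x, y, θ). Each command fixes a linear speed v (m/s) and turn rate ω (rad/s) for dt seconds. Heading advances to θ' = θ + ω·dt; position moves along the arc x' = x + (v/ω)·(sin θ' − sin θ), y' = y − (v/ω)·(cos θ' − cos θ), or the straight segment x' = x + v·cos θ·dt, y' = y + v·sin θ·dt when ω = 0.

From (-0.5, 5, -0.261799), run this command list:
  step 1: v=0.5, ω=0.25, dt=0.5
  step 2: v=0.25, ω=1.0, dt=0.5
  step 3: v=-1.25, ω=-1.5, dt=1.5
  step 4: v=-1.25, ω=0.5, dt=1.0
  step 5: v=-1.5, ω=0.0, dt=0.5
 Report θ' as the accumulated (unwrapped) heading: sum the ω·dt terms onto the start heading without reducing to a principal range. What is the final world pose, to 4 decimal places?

(-1.2760, 7.9741, -1.3868)

step 1: θ'=-0.1368 (R=2.0000) → pose (-0.2551, 4.9505, -0.1368)
step 2: θ'=0.3632 (R=0.2500) → pose (-0.1322, 4.9645, 0.3632)
step 3: θ'=-1.8868 (R=0.8333) → pose (-1.2203, 6.0025, -1.8868)
step 4: θ'=-1.3868 (R=-2.5000) → pose (-1.1387, 7.2368, -1.3868)
step 5: θ'=-1.3868 (straight) → pose (-1.2760, 7.9741, -1.3868)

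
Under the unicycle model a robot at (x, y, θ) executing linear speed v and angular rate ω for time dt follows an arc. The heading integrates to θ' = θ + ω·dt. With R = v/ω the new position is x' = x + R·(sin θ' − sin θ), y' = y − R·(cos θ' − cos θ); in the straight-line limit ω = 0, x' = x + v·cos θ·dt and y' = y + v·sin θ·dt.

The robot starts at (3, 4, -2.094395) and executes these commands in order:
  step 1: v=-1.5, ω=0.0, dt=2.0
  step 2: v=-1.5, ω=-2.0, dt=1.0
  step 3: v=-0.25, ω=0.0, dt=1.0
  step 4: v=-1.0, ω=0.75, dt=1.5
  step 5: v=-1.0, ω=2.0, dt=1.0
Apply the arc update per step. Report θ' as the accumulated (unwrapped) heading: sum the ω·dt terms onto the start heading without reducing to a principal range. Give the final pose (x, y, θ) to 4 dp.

step 1: θ'=-2.0944 (straight) → pose (4.5000, 6.5981, -2.0944)
step 2: θ'=-4.0944 (R=0.7500) → pose (5.7608, 6.6576, -4.0944)
step 3: θ'=-4.0944 (straight) → pose (5.9057, 6.4539, -4.0944)
step 4: θ'=-2.9694 (R=-1.3333) → pose (7.2208, 5.9128, -2.9694)
step 5: θ'=-0.9694 (R=-0.5000) → pose (7.5474, 6.6883, -0.9694)

(7.5474, 6.6883, -0.9694)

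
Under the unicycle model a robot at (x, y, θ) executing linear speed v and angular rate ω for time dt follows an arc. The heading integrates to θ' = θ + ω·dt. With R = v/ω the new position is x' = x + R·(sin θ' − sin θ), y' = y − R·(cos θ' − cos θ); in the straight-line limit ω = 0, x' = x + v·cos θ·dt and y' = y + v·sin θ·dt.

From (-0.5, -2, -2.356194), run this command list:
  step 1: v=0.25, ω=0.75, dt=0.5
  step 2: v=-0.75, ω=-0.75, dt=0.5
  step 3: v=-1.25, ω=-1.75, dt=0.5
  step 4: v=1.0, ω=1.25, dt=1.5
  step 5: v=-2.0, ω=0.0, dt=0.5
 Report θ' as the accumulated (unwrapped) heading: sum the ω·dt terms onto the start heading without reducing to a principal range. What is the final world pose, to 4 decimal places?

(-0.8573, -1.5783, -1.3562)

step 1: θ'=-1.9812 (R=0.3333) → pose (-0.5700, -2.1027, -1.9812)
step 2: θ'=-2.3562 (R=1.0000) → pose (-0.3601, -1.7946, -2.3562)
step 3: θ'=-3.2312 (R=0.7143) → pose (0.2089, -1.5882, -3.2312)
step 4: θ'=-1.3562 (R=0.8000) → pose (-0.6443, -2.5554, -1.3562)
step 5: θ'=-1.3562 (straight) → pose (-0.8573, -1.5783, -1.3562)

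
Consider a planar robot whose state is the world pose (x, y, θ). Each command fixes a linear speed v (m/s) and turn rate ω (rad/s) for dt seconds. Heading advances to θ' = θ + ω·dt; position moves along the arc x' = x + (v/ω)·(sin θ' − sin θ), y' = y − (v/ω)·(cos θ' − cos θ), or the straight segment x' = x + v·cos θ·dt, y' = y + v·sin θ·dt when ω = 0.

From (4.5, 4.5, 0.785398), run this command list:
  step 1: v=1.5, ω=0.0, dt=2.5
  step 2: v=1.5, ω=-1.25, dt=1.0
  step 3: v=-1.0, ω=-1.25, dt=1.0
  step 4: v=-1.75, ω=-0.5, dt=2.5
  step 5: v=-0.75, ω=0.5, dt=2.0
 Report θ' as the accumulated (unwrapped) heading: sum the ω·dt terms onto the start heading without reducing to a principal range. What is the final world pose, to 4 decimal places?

step 1: θ'=0.7854 (straight) → pose (7.1517, 7.1516, 0.7854)
step 2: θ'=-0.4646 (R=-1.2000) → pose (8.5379, 7.3759, -0.4646)
step 3: θ'=-1.7146 (R=0.8000) → pose (8.1046, 8.2058, -1.7146)
step 4: θ'=-2.9646 (R=3.5000) → pose (10.9522, 11.1495, -2.9646)
step 5: θ'=-1.9646 (R=-1.5000) → pose (12.0733, 12.0505, -1.9646)

(12.0733, 12.0505, -1.9646)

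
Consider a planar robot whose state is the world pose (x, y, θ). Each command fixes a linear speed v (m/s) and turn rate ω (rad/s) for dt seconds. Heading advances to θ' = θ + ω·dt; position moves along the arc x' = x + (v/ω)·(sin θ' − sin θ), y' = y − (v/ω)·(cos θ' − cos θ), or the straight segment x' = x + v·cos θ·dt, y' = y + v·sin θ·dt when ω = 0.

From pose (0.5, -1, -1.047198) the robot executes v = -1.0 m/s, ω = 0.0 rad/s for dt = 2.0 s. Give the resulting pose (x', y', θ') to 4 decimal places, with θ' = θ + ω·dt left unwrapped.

θ' = -1.0472 + 0.0·2.0 = -1.0472
ω = 0 → straight: x' = 0.5 + -1.0·cos(-1.0472)·2.0 = -0.5000
y' = -1 + -1.0·sin(-1.0472)·2.0 = 0.7321

(-0.5000, 0.7321, -1.0472)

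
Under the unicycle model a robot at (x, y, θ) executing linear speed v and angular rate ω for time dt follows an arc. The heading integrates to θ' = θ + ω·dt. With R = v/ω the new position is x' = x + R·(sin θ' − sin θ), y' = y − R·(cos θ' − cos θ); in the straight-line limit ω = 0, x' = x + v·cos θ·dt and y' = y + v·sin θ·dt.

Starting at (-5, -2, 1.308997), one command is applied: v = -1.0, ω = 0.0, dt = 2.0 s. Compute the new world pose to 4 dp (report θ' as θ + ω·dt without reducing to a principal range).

(-5.5176, -3.9319, 1.3090)

θ' = 1.3090 + 0.0·2.0 = 1.3090
ω = 0 → straight: x' = -5 + -1.0·cos(1.3090)·2.0 = -5.5176
y' = -2 + -1.0·sin(1.3090)·2.0 = -3.9319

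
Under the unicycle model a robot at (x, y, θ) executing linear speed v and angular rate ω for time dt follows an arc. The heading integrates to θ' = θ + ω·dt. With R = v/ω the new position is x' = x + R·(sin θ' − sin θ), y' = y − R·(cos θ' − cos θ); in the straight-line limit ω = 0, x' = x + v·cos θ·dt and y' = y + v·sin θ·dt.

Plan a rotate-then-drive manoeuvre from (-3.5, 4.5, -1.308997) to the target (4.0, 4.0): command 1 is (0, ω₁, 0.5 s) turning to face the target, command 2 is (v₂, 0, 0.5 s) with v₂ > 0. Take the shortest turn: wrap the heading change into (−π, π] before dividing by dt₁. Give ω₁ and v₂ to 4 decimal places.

heading to target = atan2(4−4.5, 4−-3.5) = -0.0666
Δθ = wrap(-0.0666 − -1.3090) = 1.2424; ω₁ = Δθ/dt₁ = 2.4849
distance = √((4−-3.5)² + (4−4.5)²) = 7.5166; v₂ = distance/dt₂ = 15.0333

ω₁ = 2.4849, v₂ = 15.0333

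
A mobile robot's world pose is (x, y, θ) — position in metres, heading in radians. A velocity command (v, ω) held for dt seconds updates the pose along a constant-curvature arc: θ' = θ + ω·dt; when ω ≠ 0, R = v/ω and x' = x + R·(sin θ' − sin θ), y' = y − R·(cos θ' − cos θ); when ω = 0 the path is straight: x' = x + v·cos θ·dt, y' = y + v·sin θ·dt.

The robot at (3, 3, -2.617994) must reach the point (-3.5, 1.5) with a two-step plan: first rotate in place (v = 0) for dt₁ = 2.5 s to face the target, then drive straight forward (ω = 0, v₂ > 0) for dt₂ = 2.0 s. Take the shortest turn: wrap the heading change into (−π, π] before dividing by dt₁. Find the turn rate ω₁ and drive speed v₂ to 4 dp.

ω₁ = -0.1187, v₂ = 3.3354

heading to target = atan2(1.5−3, -3.5−3) = -2.9148
Δθ = wrap(-2.9148 − -2.6180) = -0.2968; ω₁ = Δθ/dt₁ = -0.1187
distance = √((-3.5−3)² + (1.5−3)²) = 6.6708; v₂ = distance/dt₂ = 3.3354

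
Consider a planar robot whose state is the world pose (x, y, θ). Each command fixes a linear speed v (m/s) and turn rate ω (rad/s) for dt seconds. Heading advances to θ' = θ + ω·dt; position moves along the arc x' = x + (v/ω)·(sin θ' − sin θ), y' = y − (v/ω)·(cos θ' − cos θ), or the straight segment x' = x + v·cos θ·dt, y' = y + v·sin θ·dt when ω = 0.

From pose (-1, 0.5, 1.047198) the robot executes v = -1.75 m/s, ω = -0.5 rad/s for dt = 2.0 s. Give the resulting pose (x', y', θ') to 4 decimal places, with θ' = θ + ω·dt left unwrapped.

θ' = 1.0472 + -0.5·2.0 = 0.0472
R = v/ω = -1.75/-0.5 = 3.5000
x' = -1 + 3.5000·(sin 0.0472 − sin 1.0472) = -3.8660
y' = 0.5 − 3.5000·(cos 0.0472 − cos 1.0472) = -1.2461

(-3.8660, -1.2461, 0.0472)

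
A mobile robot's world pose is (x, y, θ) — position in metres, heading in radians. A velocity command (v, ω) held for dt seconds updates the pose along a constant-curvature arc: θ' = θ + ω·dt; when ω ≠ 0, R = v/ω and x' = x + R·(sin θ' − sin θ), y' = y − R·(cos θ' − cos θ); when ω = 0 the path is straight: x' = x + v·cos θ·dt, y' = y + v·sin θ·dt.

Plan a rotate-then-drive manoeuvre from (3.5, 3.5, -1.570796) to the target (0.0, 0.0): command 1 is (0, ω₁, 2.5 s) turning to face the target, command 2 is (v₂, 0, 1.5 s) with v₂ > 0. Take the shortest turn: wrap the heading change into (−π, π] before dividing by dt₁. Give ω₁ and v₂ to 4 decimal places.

heading to target = atan2(0−3.5, 0−3.5) = -2.3562
Δθ = wrap(-2.3562 − -1.5708) = -0.7854; ω₁ = Δθ/dt₁ = -0.3142
distance = √((0−3.5)² + (0−3.5)²) = 4.9497; v₂ = distance/dt₂ = 3.2998

ω₁ = -0.3142, v₂ = 3.2998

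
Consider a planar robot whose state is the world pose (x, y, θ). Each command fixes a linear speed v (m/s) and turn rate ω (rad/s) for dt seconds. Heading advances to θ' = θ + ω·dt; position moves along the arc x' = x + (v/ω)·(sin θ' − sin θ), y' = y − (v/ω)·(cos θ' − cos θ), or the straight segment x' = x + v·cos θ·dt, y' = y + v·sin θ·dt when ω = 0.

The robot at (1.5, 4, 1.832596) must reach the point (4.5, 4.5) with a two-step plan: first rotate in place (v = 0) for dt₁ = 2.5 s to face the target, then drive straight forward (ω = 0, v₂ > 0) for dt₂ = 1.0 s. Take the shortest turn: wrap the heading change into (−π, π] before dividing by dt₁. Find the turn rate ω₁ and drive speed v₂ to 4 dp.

ω₁ = -0.6670, v₂ = 3.0414

heading to target = atan2(4.5−4, 4.5−1.5) = 0.1651
Δθ = wrap(0.1651 − 1.8326) = -1.6674; ω₁ = Δθ/dt₁ = -0.6670
distance = √((4.5−1.5)² + (4.5−4)²) = 3.0414; v₂ = distance/dt₂ = 3.0414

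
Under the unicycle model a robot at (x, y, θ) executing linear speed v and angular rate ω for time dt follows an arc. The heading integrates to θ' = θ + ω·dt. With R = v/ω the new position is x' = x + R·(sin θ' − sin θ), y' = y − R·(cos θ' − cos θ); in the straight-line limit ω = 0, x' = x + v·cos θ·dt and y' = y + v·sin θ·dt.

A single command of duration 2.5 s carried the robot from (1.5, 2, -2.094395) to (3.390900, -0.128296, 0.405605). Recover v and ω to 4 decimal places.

Δθ = 0.405605 − -2.094395 = 2.500000
ω = Δθ/dt = 2.500000/2.5 = 1.0000
R = −Δy/(cos θ' − cos θ) = 1.5000
v = R·ω = 1.5000·1.0000 = 1.5000

v = 1.5000, ω = 1.0000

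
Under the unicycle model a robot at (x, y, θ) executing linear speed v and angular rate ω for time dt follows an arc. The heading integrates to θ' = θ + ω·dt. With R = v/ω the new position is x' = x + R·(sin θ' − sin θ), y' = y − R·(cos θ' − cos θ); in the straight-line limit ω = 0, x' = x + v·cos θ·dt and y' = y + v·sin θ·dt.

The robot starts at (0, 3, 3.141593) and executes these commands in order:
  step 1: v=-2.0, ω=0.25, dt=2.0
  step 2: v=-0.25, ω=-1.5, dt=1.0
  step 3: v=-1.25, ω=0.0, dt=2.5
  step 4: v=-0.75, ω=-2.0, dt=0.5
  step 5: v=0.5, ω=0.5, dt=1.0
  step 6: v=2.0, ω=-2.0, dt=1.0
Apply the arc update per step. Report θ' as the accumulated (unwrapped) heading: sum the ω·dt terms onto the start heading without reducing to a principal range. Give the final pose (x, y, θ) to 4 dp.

(7.2059, 2.4289, -0.3584)

step 1: θ'=3.6416 (R=-8.0000) → pose (3.8354, 3.9793, 3.6416)
step 2: θ'=2.1416 (R=0.1667) → pose (4.0556, 3.9231, 2.1416)
step 3: θ'=2.1416 (straight) → pose (5.7440, 1.2935, 2.1416)
step 4: θ'=1.1416 (R=0.3750) → pose (5.7694, 0.9349, 1.1416)
step 5: θ'=1.6416 (R=1.0000) → pose (5.8576, 1.4217, 1.6416)
step 6: θ'=-0.3584 (R=-1.0000) → pose (7.2059, 2.4289, -0.3584)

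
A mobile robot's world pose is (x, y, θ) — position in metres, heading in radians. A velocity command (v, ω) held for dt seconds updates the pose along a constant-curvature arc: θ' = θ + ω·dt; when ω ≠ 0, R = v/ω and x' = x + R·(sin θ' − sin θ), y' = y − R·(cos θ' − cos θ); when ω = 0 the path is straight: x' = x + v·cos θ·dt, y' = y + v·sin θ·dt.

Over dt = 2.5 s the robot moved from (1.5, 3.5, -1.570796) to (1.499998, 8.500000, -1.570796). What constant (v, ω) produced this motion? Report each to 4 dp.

Δθ = -1.570796 − -1.570796 = 0.000000
ω = Δθ/dt = 0.000000/2.5 = 0.0000
ω = 0 → v = (Δx·cos θ + Δy·sin θ)/dt = -2.0000

v = -2.0000, ω = 0.0000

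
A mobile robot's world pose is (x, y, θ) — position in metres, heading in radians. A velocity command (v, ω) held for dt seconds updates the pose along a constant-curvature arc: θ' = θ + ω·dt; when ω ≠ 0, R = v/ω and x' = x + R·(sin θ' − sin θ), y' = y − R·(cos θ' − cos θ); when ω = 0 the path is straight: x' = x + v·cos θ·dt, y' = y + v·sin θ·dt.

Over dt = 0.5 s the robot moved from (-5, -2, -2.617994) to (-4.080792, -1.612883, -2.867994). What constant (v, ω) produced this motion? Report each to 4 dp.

v = -2.0000, ω = -0.5000

Δθ = -2.867994 − -2.617994 = -0.250000
ω = Δθ/dt = -0.250000/0.5 = -0.5000
R = Δx/(sin θ' − sin θ) = 4.0000
v = R·ω = 4.0000·-0.5000 = -2.0000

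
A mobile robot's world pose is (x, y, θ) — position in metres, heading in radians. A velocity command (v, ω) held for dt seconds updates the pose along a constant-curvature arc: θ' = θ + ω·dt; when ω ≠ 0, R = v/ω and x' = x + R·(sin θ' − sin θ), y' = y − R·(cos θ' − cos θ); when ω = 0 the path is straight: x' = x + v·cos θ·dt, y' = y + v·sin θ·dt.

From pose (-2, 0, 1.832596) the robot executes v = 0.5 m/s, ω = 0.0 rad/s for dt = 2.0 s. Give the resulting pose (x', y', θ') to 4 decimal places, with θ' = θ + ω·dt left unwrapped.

(-2.2588, 0.9659, 1.8326)

θ' = 1.8326 + 0.0·2.0 = 1.8326
ω = 0 → straight: x' = -2 + 0.5·cos(1.8326)·2.0 = -2.2588
y' = 0 + 0.5·sin(1.8326)·2.0 = 0.9659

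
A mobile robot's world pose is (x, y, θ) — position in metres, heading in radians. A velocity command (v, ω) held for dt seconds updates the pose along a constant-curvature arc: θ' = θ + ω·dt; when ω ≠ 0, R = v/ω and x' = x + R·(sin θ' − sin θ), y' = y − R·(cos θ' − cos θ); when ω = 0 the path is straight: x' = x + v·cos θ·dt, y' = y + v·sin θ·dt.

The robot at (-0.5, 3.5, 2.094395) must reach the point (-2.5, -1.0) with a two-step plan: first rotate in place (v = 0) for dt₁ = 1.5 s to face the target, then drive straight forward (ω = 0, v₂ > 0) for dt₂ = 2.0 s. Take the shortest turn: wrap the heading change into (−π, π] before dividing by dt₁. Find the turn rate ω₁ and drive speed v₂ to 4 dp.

heading to target = atan2(-1−3.5, -2.5−-0.5) = -1.9890
Δθ = wrap(-1.9890 − 2.0944) = 2.1998; ω₁ = Δθ/dt₁ = 1.4665
distance = √((-2.5−-0.5)² + (-1−3.5)²) = 4.9244; v₂ = distance/dt₂ = 2.4622

ω₁ = 1.4665, v₂ = 2.4622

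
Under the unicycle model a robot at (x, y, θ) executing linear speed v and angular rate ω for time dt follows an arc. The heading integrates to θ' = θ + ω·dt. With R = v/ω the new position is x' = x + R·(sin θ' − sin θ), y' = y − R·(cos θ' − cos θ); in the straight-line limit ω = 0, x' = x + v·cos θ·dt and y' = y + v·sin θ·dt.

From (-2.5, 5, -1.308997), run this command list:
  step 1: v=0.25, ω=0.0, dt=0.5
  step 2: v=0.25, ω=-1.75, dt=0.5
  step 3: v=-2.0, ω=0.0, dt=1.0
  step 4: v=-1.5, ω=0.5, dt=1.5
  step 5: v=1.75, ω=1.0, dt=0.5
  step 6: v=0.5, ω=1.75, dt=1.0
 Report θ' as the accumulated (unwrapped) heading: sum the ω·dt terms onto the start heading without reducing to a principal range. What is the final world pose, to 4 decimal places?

step 1: θ'=-1.3090 (straight) → pose (-2.4676, 4.8793, -1.3090)
step 2: θ'=-2.1840 (R=-0.1429) → pose (-2.4888, 4.7601, -2.1840)
step 3: θ'=-2.1840 (straight) → pose (-1.3378, 6.3957, -2.1840)
step 4: θ'=-1.4340 (R=-3.0000) → pose (-0.8193, 8.5313, -1.4340)
step 5: θ'=-0.9340 (R=1.7500) → pose (-0.4926, 7.7293, -0.9340)
step 6: θ'=0.8160 (R=0.2857) → pose (-0.0548, 7.7035, 0.8160)

(-0.0548, 7.7035, 0.8160)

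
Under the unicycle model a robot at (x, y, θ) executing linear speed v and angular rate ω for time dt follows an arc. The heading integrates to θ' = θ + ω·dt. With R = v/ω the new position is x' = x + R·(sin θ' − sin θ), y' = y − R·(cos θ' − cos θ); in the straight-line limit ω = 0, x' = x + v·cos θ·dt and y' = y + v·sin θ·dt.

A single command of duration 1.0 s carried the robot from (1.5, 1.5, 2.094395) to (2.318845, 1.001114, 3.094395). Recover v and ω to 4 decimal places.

v = -1.0000, ω = 1.0000

Δθ = 3.094395 − 2.094395 = 1.000000
ω = Δθ/dt = 1.000000/1.0 = 1.0000
R = Δx/(sin θ' − sin θ) = -1.0000
v = R·ω = -1.0000·1.0000 = -1.0000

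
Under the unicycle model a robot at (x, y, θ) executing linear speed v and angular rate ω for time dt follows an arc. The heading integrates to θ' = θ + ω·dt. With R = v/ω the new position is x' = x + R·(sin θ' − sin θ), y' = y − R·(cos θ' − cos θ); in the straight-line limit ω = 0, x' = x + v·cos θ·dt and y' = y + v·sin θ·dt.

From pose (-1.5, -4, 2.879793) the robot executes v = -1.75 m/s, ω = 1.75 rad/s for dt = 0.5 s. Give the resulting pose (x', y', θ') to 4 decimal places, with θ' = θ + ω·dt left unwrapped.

θ' = 2.8798 + 1.75·0.5 = 3.7548
R = v/ω = -1.75/1.75 = -1.0000
x' = -1.5 + -1.0000·(sin 3.7548 − sin 2.8798) = -0.6657
y' = -4 − -1.0000·(cos 3.7548 − cos 2.8798) = -3.8519

(-0.6657, -3.8519, 3.7548)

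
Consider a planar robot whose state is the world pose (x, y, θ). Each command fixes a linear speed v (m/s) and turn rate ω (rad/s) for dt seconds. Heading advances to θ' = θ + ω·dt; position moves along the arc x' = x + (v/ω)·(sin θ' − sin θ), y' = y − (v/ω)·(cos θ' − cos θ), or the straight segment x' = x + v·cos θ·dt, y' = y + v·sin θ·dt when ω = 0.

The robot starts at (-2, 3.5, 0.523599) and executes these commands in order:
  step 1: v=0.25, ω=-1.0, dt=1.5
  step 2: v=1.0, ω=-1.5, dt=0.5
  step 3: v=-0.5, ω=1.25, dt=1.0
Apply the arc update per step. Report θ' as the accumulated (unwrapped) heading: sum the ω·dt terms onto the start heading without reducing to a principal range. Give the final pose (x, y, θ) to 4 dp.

(-1.7733, 3.3643, -0.4764)

step 1: θ'=-0.9764 (R=-0.2500) → pose (-1.6679, 3.4235, -0.9764)
step 2: θ'=-1.7264 (R=-0.6667) → pose (-1.5616, 2.9468, -1.7264)
step 3: θ'=-0.4764 (R=-0.4000) → pose (-1.7733, 3.3643, -0.4764)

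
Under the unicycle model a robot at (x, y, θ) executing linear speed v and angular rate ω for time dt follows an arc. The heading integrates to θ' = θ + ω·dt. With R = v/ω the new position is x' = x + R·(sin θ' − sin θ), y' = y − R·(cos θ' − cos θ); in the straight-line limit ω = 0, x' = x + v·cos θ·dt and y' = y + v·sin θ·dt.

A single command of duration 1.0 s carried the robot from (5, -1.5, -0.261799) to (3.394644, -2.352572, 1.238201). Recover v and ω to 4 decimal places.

v = -2.0000, ω = 1.5000

Δθ = 1.238201 − -0.261799 = 1.500000
ω = Δθ/dt = 1.500000/1.0 = 1.5000
R = Δx/(sin θ' − sin θ) = -1.3333
v = R·ω = -1.3333·1.5000 = -2.0000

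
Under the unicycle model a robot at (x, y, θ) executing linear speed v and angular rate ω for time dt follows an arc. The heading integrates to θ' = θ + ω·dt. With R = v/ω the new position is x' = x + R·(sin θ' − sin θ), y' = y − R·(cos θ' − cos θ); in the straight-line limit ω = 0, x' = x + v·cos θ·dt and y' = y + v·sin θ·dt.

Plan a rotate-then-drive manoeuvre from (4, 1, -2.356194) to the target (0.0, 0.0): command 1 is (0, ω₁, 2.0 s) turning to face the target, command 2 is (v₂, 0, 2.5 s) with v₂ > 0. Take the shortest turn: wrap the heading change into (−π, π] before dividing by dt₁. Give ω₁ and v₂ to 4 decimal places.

heading to target = atan2(0−1, 0−4) = -2.8966
Δθ = wrap(-2.8966 − -2.3562) = -0.5404; ω₁ = Δθ/dt₁ = -0.2702
distance = √((0−4)² + (0−1)²) = 4.1231; v₂ = distance/dt₂ = 1.6492

ω₁ = -0.2702, v₂ = 1.6492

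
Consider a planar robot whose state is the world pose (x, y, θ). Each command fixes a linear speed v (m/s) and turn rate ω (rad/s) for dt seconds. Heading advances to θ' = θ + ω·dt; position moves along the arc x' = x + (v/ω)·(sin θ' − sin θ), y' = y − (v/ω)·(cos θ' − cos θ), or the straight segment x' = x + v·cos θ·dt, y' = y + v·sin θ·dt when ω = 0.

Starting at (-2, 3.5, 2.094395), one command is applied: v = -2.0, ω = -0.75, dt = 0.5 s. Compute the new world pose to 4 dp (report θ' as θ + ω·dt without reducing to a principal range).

θ' = 2.0944 + -0.75·0.5 = 1.7194
R = v/ω = -2.0/-0.75 = 2.6667
x' = -2 + 2.6667·(sin 1.7194 − sin 2.0944) = -1.6721
y' = 3.5 − 2.6667·(cos 1.7194 − cos 2.0944) = 2.5615

(-1.6721, 2.5615, 1.7194)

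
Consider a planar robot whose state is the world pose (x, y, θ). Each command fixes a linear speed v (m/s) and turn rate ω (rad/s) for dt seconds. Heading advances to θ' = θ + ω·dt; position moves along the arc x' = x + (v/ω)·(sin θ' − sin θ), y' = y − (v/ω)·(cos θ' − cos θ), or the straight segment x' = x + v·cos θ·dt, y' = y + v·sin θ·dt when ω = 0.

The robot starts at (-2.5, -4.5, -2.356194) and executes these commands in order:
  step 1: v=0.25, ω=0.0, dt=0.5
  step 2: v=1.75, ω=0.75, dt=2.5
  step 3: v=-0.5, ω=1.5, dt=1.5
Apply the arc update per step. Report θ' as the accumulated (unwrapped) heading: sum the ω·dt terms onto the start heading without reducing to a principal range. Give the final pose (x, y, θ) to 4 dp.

step 1: θ'=-2.3562 (straight) → pose (-2.5884, -4.5884, -2.3562)
step 2: θ'=-0.4812 (R=2.3333) → pose (-2.0184, -8.3067, -0.4812)
step 3: θ'=1.7688 (R=-0.3333) → pose (-2.4995, -8.6677, 1.7688)

(-2.4995, -8.6677, 1.7688)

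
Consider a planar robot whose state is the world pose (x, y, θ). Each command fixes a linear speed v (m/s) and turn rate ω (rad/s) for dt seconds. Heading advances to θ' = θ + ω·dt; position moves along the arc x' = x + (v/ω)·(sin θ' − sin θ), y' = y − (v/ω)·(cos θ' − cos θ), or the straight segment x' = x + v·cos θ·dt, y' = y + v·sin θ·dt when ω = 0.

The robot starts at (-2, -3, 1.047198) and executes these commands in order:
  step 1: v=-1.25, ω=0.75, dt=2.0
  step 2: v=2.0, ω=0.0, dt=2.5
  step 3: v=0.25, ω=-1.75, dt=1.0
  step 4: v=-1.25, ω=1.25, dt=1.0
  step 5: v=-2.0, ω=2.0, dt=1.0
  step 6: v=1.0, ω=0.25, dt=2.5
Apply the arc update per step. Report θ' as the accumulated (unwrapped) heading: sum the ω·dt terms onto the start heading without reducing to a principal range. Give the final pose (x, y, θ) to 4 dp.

step 1: θ'=2.5472 (R=-1.6667) → pose (-1.4900, -5.2141, 2.5472)
step 2: θ'=2.5472 (straight) → pose (-5.6324, -2.4141, 2.5472)
step 3: θ'=0.7972 (R=-0.1429) → pose (-5.6546, -2.1959, 0.7972)
step 4: θ'=2.0472 (R=-1.0000) → pose (-5.8279, -3.3532, 2.0472)
step 5: θ'=4.0472 (R=-1.0000) → pose (-4.1524, -3.5119, 4.0472)
step 6: θ'=4.6722 (R=4.0000) → pose (-5.0020, -5.8200, 4.6722)

(-5.0020, -5.8200, 4.6722)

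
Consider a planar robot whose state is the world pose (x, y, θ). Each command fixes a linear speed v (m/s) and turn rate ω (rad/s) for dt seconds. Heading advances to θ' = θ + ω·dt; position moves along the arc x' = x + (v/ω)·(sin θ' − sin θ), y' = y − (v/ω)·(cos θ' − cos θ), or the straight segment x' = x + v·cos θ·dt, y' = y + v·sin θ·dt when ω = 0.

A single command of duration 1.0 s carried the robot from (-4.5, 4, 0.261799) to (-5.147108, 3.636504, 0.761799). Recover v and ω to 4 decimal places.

Δθ = 0.761799 − 0.261799 = 0.500000
ω = Δθ/dt = 0.500000/1.0 = 0.5000
R = Δx/(sin θ' − sin θ) = -1.5000
v = R·ω = -1.5000·0.5000 = -0.7500

v = -0.7500, ω = 0.5000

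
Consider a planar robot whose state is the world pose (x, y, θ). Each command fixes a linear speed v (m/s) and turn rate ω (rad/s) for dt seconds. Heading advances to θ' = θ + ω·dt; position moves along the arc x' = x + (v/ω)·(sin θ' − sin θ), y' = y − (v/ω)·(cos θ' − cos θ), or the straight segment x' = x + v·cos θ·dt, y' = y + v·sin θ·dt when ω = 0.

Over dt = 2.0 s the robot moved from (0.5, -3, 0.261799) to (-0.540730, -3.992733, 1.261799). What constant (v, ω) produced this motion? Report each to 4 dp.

Δθ = 1.261799 − 0.261799 = 1.000000
ω = Δθ/dt = 1.000000/2.0 = 0.5000
R = Δx/(sin θ' − sin θ) = -1.5000
v = R·ω = -1.5000·0.5000 = -0.7500

v = -0.7500, ω = 0.5000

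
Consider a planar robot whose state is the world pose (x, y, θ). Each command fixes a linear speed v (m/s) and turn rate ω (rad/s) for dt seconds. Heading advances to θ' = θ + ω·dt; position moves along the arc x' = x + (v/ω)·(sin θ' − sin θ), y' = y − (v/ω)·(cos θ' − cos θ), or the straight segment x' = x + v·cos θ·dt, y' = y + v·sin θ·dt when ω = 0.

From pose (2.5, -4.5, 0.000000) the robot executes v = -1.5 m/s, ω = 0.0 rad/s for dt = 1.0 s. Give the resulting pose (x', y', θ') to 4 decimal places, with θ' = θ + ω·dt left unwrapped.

θ' = 0.0000 + 0.0·1.0 = 0.0000
ω = 0 → straight: x' = 2.5 + -1.5·cos(0.0000)·1.0 = 1.0000
y' = -4.5 + -1.5·sin(0.0000)·1.0 = -4.5000

(1.0000, -4.5000, 0.0000)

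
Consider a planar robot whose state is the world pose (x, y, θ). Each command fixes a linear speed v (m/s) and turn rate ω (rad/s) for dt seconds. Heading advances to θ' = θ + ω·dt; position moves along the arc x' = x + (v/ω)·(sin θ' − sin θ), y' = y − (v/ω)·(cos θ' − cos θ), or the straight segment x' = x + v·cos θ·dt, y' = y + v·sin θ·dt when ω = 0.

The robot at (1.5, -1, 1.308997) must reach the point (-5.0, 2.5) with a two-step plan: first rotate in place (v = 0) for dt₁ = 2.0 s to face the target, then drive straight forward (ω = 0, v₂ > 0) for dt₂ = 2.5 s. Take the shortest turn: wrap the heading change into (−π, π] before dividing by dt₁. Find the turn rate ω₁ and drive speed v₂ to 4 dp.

heading to target = atan2(2.5−-1, -5−1.5) = 2.6477
Δθ = wrap(2.6477 − 1.3090) = 1.3387; ω₁ = Δθ/dt₁ = 0.6693
distance = √((-5−1.5)² + (2.5−-1)²) = 7.3824; v₂ = distance/dt₂ = 2.9530

ω₁ = 0.6693, v₂ = 2.9530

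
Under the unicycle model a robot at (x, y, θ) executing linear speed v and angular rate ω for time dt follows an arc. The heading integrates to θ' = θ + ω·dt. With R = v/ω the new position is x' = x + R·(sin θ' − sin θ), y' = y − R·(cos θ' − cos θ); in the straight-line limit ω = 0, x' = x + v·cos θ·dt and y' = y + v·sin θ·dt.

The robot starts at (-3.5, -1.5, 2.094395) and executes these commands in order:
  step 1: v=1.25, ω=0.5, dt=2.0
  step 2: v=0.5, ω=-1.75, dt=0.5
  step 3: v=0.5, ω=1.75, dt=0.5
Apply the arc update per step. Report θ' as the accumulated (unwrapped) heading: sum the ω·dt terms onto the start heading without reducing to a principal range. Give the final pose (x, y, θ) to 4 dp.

(-5.9755, -0.0272, 3.0944)

step 1: θ'=3.0944 (R=2.5000) → pose (-5.5471, -0.2528, 3.0944)
step 2: θ'=2.2194 (R=-0.2857) → pose (-5.7613, -0.1400, 2.2194)
step 3: θ'=3.0944 (R=0.2857) → pose (-5.9755, -0.0272, 3.0944)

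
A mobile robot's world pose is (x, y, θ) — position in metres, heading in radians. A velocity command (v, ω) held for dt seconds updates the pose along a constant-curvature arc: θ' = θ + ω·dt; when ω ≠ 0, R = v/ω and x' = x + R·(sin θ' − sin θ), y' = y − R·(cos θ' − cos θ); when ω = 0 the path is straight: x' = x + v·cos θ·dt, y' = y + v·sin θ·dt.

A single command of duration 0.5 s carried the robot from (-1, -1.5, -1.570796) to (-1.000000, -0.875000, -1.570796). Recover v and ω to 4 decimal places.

Δθ = -1.570796 − -1.570796 = 0.000000
ω = Δθ/dt = 0.000000/0.5 = 0.0000
ω = 0 → v = (Δx·cos θ + Δy·sin θ)/dt = -1.2500

v = -1.2500, ω = 0.0000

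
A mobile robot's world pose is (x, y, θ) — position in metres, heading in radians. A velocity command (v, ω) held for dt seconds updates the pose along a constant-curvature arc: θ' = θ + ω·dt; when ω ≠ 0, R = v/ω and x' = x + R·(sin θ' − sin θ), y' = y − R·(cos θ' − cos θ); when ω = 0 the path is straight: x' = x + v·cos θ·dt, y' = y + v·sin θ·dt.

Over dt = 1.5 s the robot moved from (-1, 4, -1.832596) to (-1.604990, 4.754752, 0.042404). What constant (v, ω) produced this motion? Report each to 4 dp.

Δθ = 0.042404 − -1.832596 = 1.875000
ω = Δθ/dt = 1.875000/1.5 = 1.2500
R = −Δy/(cos θ' − cos θ) = -0.6000
v = R·ω = -0.6000·1.2500 = -0.7500

v = -0.7500, ω = 1.2500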